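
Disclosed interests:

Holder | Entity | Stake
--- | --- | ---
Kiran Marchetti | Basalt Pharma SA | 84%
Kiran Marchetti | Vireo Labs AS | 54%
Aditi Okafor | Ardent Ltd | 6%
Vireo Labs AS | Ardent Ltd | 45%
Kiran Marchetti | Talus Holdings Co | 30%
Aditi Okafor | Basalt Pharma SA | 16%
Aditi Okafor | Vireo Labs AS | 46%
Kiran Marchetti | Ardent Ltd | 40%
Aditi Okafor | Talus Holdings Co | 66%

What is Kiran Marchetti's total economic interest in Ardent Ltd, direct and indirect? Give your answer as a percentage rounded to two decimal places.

Kiran reaches Ardent along 2 paths.
Direct stake: 40% = 40%.
Via Vireo: 54% × 45% = 24.3%.
Total: 40% + 24.3% = 64.3%.
Rounded: 64.30%.

64.30%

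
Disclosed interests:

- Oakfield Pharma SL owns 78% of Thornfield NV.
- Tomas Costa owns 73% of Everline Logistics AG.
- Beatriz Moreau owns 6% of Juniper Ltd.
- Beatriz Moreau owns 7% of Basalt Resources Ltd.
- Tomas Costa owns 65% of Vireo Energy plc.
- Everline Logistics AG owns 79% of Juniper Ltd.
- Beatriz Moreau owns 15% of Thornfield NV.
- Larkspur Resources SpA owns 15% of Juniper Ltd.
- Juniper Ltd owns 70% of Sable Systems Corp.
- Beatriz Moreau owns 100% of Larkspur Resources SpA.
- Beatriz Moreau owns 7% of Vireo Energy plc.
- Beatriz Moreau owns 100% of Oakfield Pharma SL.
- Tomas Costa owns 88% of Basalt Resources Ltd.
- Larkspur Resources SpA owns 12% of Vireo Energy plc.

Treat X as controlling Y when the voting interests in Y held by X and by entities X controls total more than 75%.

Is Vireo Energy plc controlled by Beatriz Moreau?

No

Beatriz holds 100% of Larkspur, so Beatriz controls Larkspur.
Beatriz holds 100% of Oakfield, so Beatriz controls Oakfield.
Oakfield and Beatriz together hold 78% + 15% = 93% of Thornfield, so Beatriz controls Thornfield.
In Vireo, Beatriz's side holds only 12% + 7% = 19%, not > 75%.
So Beatriz does not control Vireo.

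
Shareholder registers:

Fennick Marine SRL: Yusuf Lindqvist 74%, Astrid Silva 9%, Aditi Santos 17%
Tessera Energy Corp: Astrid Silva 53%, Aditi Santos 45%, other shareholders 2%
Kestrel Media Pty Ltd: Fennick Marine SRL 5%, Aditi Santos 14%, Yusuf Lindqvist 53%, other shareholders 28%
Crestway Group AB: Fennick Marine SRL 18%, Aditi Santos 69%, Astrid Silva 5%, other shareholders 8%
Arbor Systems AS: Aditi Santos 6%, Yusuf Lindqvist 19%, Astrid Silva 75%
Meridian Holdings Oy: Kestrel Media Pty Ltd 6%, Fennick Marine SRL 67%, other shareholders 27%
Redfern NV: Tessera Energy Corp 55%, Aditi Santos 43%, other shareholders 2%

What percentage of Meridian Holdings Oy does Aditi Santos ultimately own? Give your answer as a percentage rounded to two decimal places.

Aditi reaches Meridian along 3 paths.
Via Fennick → Kestrel: 17% × 5% × 6% = 0.051%.
Via Kestrel: 14% × 6% = 0.84%.
Via Fennick: 17% × 67% = 11.39%.
Total: 0.051% + 0.84% + 11.39% = 12.281%.
Rounded: 12.28%.

12.28%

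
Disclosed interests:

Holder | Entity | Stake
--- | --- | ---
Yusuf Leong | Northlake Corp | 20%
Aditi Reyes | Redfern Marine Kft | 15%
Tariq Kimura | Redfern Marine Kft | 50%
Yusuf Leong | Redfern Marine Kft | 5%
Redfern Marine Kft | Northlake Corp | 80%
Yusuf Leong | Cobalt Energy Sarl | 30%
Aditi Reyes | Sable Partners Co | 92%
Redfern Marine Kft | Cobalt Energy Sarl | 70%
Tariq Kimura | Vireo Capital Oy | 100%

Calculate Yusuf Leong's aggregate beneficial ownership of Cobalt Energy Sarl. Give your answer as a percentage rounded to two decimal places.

Yusuf reaches Cobalt along 2 paths.
Via Redfern: 5% × 70% = 3.5%.
Direct stake: 30% = 30%.
Total: 3.5% + 30% = 33.5%.
Rounded: 33.50%.

33.50%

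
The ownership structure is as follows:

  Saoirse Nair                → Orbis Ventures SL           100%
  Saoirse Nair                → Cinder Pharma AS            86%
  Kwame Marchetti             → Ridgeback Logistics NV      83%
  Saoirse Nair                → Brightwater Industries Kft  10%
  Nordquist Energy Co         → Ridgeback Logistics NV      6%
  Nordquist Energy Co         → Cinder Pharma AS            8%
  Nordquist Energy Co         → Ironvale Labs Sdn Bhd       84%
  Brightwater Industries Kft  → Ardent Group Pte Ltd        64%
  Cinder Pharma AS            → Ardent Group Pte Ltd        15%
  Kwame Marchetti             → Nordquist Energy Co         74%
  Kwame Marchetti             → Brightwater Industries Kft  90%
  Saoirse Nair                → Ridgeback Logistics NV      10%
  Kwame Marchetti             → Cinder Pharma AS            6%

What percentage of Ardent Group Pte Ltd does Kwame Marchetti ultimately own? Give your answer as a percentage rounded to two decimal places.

Kwame reaches Ardent along 3 paths.
Via Nordquist → Cinder: 74% × 8% × 15% = 0.888%.
Via Cinder: 6% × 15% = 0.9%.
Via Brightwater: 90% × 64% = 57.6%.
Total: 0.888% + 0.9% + 57.6% = 59.388%.
Rounded: 59.39%.

59.39%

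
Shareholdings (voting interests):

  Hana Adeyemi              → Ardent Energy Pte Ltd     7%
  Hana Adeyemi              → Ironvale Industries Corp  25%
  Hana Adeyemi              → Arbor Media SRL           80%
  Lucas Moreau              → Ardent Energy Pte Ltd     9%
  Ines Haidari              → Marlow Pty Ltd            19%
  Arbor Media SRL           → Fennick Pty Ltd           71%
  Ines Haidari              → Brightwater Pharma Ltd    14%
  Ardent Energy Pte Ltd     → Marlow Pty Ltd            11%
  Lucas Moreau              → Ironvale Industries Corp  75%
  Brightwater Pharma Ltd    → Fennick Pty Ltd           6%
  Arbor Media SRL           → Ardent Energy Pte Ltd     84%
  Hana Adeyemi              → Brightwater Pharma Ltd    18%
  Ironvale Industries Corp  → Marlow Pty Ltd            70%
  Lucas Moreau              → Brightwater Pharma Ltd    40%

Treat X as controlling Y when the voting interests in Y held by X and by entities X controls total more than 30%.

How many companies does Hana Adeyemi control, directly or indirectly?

3

Hana holds 80% of Arbor, so Hana controls Arbor.
Arbor and Hana together hold 84% + 7% = 91% of Ardent, so Hana controls Ardent.
Arbor holds 71% of Fennick, so Hana controls Fennick.
No other company's threshold is met.
Hana controls 3 companies.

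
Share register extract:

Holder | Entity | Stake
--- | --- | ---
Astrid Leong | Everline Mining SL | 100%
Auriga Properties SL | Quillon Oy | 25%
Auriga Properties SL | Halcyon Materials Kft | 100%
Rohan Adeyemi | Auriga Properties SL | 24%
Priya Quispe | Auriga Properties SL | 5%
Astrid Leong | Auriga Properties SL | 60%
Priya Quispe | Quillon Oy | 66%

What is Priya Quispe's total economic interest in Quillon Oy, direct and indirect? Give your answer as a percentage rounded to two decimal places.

Priya reaches Quillon along 2 paths.
Via Auriga: 5% × 25% = 1.25%.
Direct stake: 66% = 66%.
Total: 1.25% + 66% = 67.25%.

67.25%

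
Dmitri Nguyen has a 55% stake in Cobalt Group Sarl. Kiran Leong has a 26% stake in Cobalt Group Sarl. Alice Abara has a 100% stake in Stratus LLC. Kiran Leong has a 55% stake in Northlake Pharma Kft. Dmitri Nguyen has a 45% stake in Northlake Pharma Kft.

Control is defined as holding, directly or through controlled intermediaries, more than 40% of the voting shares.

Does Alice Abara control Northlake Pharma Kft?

Alice holds 100% of Stratus, so Alice controls Stratus.
Neither Alice nor any entity Alice controls holds any voting interest in Northlake.
So Alice does not control Northlake.

No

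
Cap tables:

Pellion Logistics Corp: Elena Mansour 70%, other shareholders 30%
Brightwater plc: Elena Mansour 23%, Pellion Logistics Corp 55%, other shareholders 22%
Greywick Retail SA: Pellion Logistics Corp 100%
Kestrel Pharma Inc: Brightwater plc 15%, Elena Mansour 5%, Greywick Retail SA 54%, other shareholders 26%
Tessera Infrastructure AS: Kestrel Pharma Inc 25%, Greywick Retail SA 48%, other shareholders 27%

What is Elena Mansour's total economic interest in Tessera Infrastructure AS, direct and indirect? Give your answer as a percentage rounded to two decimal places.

Elena reaches Tessera along 5 paths.
Via Brightwater → Kestrel: 23% × 15% × 25% = 0.8625%.
Via Pellion → Brightwater → Kestrel: 70% × 55% × 15% × 25% = 1.44375%.
Via Kestrel: 5% × 25% = 1.25%.
Via Pellion → Greywick → Kestrel: 70% × 100% × 54% × 25% = 9.45%.
Via Pellion → Greywick: 70% × 100% × 48% = 33.6%.
Total: 0.8625% + 1.44375% + 1.25% + 9.45% + 33.6% = 46.60625%.
Rounded: 46.61%.

46.61%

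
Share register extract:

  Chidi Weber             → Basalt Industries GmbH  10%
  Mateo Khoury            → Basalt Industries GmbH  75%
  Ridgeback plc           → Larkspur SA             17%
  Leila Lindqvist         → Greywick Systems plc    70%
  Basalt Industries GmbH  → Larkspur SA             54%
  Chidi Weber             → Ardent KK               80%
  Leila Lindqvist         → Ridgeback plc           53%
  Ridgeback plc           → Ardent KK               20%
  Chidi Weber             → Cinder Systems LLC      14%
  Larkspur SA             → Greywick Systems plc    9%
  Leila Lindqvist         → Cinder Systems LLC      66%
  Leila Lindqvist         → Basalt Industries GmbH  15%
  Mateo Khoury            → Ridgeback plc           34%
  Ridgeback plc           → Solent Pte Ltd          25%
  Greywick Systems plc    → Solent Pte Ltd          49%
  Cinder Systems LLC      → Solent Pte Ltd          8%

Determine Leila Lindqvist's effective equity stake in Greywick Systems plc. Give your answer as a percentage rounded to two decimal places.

71.54%

Leila reaches Greywick along 3 paths.
Via Basalt → Larkspur: 15% × 54% × 9% = 0.729%.
Via Ridgeback → Larkspur: 53% × 17% × 9% = 0.8109%.
Direct stake: 70% = 70%.
Total: 0.729% + 0.8109% + 70% = 71.5399%.
Rounded: 71.54%.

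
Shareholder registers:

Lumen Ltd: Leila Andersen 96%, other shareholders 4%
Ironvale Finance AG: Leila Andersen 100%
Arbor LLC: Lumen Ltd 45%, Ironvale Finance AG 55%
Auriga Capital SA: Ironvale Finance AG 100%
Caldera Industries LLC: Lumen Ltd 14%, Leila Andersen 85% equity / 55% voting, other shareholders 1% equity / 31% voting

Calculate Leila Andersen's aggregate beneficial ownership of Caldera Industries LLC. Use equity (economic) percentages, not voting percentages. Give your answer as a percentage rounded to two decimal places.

Leila reaches Caldera along 2 paths.
Via Lumen: 96% × 14% = 13.44%.
Direct stake: 85% = 85%.
Total: 13.44% + 85% = 98.44%.

98.44%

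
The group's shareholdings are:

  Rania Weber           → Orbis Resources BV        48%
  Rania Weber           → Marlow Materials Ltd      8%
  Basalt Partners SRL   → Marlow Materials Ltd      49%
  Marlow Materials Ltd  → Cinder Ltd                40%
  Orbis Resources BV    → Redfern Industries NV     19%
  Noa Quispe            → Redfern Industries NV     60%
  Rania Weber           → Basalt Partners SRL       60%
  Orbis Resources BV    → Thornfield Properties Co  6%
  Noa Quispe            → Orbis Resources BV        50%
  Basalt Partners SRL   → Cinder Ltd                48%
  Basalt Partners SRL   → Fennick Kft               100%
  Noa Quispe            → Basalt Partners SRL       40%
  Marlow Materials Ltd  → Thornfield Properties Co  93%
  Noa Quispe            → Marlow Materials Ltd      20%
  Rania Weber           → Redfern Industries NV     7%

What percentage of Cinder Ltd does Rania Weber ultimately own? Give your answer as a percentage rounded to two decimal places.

Rania reaches Cinder along 3 paths.
Via Basalt: 60% × 48% = 28.8%.
Via Basalt → Marlow: 60% × 49% × 40% = 11.76%.
Via Marlow: 8% × 40% = 3.2%.
Total: 28.8% + 11.76% + 3.2% = 43.76%.

43.76%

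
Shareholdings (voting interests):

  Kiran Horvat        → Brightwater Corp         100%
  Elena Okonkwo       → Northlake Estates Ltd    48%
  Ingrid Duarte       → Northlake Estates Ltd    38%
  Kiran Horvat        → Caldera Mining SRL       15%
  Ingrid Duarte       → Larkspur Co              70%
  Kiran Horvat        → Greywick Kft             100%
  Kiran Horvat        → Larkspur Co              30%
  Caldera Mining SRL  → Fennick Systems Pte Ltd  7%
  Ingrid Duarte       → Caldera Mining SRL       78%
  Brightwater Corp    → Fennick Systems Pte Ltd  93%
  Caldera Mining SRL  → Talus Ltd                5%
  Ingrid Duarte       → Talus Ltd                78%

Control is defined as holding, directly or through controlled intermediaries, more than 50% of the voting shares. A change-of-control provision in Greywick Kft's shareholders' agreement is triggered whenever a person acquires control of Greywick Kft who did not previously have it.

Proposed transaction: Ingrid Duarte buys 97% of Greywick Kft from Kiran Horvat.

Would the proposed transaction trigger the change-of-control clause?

The purchase adds only to Ingrid's holdings (Kiran's stake shrinks), so Ingrid is the only person who could newly come to control Greywick.
Ingrid holds 78% of Caldera, so Ingrid controls Caldera.
Caldera and Ingrid together hold 5% + 78% = 83% of Talus, so Ingrid controls Talus.
Ingrid holds 70% of Larkspur, so Ingrid controls Larkspur.
Neither Ingrid nor any entity Ingrid controls holds any voting interest in Greywick.
So before the transaction, Ingrid does not control Greywick.
After the purchase, Ingrid holds 97% of Greywick directly, and Kiran's stake falls to 3%.
Ingrid holds 97% of Greywick, so Ingrid controls Greywick.
Ingrid did not control Greywick before and does after, so the clause is triggered.

Yes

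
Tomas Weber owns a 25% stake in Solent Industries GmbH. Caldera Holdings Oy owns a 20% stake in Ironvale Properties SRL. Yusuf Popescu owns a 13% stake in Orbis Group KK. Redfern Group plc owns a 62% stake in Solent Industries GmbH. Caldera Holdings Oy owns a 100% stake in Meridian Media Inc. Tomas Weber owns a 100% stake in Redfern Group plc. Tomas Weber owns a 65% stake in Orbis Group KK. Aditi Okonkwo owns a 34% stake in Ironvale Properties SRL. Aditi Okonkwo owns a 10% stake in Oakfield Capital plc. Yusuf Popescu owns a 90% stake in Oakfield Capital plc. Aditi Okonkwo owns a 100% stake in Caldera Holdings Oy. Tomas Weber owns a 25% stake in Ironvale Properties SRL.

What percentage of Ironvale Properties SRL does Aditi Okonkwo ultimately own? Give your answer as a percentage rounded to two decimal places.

54.00%

Aditi reaches Ironvale along 2 paths.
Direct stake: 34% = 34%.
Via Caldera: 100% × 20% = 20%.
Total: 34% + 20% = 54%.
Rounded: 54.00%.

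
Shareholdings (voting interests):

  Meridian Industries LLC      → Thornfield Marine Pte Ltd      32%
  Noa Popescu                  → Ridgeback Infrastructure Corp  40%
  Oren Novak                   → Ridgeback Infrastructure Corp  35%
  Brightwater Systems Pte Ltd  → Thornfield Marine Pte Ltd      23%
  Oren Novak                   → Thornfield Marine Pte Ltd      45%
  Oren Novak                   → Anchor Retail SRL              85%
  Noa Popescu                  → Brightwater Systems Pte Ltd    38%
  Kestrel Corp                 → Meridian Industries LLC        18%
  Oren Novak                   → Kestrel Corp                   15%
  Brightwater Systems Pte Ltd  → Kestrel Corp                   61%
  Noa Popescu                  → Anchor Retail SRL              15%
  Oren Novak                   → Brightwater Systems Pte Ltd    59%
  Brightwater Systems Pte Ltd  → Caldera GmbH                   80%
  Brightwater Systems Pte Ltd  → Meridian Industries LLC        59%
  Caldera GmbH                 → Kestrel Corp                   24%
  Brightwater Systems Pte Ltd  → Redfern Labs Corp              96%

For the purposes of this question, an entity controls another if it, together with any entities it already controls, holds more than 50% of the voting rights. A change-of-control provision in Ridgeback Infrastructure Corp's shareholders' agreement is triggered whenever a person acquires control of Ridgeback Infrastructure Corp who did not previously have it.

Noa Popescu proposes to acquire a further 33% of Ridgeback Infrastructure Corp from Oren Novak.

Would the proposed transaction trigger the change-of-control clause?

Yes

The purchase adds only to Noa's holdings (Oren's stake shrinks), so Noa is the only person who could newly come to control Ridgeback.
Noa's largest direct stake is 40% in Ridgeback, which does not meet the threshold, so Noa controls no company.
In Ridgeback, Noa's side holds only 40%, not > 50%.
So before the transaction, Noa does not control Ridgeback.
After the purchase, Noa's direct stake in Ridgeback rises to 40% + 33% = 73%, and Oren's stake falls to 2%.
Noa holds 73% of Ridgeback, so Noa controls Ridgeback.
Noa did not control Ridgeback before and does after, so the clause is triggered.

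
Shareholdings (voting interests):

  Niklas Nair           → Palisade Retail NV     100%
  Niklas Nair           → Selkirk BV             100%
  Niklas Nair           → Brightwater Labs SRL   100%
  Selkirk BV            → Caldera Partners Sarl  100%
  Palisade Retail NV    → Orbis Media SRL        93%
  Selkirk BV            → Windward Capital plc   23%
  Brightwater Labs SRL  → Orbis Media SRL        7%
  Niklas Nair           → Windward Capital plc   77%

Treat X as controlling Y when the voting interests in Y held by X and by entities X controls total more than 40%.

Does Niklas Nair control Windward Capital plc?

Niklas holds 100% of Selkirk, so Niklas controls Selkirk.
Niklas and Selkirk together hold 77% + 23% = 100% of Windward, so Niklas controls Windward.

Yes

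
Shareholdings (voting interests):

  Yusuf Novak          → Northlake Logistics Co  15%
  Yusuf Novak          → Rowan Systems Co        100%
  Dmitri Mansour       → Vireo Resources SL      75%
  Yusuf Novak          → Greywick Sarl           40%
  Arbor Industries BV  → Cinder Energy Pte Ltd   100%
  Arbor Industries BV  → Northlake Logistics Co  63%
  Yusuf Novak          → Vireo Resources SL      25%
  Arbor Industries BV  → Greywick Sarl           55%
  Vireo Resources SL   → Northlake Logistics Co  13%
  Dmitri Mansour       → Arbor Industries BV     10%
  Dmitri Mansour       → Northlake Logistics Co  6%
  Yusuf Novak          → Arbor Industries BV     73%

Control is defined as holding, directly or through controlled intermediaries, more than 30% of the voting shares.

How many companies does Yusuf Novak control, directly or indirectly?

5

Yusuf holds 73% of Arbor, so Yusuf controls Arbor.
Yusuf and Arbor together hold 15% + 63% = 78% of Northlake, so Yusuf controls Northlake.
Arbor holds 100% of Cinder, so Yusuf controls Cinder.
Yusuf holds 100% of Rowan, so Yusuf controls Rowan.
Yusuf and Arbor together hold 40% + 55% = 95% of Greywick, so Yusuf controls Greywick.
No other company's threshold is met.
Yusuf controls 5 companies.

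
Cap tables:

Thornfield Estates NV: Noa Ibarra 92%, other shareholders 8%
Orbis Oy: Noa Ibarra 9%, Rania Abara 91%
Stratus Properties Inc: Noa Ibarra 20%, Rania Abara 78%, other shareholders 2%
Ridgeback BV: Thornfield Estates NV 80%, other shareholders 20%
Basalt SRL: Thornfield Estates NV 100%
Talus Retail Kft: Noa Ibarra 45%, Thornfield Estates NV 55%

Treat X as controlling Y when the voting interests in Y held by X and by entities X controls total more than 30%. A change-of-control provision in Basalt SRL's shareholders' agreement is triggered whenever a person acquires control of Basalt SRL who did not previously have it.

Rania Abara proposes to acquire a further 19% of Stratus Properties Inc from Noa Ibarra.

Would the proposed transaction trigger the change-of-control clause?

The purchase adds only to Rania's holdings (Noa's stake shrinks), so Rania is the only person who could newly come to control Basalt.
Rania holds 91% of Orbis, so Rania controls Orbis.
Rania holds 78% of Stratus, so Rania controls Stratus.
Neither Rania nor any entity Rania controls holds any voting interest in Basalt.
So before the transaction, Rania does not control Basalt.
After the purchase, Rania's direct stake in Stratus rises to 78% + 19% = 97%, and Noa's stake falls to 1%.
Rania holds 97% of Stratus, so Rania controls Stratus.
After the transaction, neither Rania nor any entity Rania controls holds a voting interest in Basalt, so Rania still does not control it.
No new person acquires control, so the clause is not triggered.

No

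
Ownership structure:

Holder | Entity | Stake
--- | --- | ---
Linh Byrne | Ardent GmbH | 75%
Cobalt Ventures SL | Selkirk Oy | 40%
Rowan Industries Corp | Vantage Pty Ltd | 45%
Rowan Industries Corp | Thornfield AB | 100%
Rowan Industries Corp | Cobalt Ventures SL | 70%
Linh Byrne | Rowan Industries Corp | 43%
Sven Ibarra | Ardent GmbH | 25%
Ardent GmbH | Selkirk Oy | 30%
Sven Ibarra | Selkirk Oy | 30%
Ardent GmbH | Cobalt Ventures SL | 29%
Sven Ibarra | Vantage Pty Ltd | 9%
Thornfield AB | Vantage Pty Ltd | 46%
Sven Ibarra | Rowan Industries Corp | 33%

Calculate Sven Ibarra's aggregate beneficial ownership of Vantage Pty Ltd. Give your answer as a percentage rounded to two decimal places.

Sven reaches Vantage along 3 paths.
Via Rowan: 33% × 45% = 14.85%.
Via Rowan → Thornfield: 33% × 100% × 46% = 15.18%.
Direct stake: 9% = 9%.
Total: 14.85% + 15.18% + 9% = 39.03%.

39.03%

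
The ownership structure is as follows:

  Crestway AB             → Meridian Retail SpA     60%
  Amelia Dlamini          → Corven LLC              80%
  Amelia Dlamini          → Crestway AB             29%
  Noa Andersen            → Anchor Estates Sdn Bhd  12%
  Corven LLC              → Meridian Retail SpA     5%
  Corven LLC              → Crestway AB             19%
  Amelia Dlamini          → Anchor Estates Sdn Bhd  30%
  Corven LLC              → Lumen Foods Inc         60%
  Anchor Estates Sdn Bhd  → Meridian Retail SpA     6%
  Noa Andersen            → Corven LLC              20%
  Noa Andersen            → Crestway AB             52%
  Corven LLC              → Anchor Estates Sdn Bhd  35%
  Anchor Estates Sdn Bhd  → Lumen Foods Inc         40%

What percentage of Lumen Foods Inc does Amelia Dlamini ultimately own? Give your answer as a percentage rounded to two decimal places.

Amelia reaches Lumen along 3 paths.
Via Corven → Anchor: 80% × 35% × 40% = 11.2%.
Via Anchor: 30% × 40% = 12%.
Via Corven: 80% × 60% = 48%.
Total: 11.2% + 12% + 48% = 71.2%.
Rounded: 71.20%.

71.20%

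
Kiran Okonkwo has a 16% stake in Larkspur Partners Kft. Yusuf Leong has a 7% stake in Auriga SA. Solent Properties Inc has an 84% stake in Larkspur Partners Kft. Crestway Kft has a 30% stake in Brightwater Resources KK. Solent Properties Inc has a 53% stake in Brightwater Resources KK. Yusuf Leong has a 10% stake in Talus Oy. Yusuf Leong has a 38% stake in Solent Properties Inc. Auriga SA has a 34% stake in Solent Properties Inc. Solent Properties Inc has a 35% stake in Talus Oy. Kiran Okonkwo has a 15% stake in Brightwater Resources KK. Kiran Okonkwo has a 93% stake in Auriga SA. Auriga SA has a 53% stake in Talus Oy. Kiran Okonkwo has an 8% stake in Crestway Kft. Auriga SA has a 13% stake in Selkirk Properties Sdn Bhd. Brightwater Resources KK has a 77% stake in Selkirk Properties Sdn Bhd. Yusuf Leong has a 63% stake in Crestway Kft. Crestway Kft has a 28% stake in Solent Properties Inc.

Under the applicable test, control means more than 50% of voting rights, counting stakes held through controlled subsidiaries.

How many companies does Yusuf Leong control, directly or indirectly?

5

Yusuf holds 63% of Crestway, so Yusuf controls Crestway.
Yusuf and Crestway together hold 38% + 28% = 66% of Solent, so Yusuf controls Solent.
Solent holds 84% of Larkspur, so Yusuf controls Larkspur.
Crestway and Solent together hold 30% + 53% = 83% of Brightwater, so Yusuf controls Brightwater.
Brightwater holds 77% of Selkirk, so Yusuf controls Selkirk.
No other company's threshold is met.
Yusuf controls 5 companies.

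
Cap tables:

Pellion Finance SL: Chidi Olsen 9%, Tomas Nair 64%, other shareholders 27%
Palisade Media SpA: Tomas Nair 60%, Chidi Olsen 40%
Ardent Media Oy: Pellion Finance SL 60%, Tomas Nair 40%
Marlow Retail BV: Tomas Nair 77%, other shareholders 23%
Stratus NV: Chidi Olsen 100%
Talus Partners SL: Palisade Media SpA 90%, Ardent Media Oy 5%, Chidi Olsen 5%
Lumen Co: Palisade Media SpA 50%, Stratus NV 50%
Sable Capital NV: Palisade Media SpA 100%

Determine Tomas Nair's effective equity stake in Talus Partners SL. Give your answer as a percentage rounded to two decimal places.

57.92%

Tomas reaches Talus along 3 paths.
Via Palisade: 60% × 90% = 54%.
Via Pellion → Ardent: 64% × 60% × 5% = 1.92%.
Via Ardent: 40% × 5% = 2%.
Total: 54% + 1.92% + 2% = 57.92%.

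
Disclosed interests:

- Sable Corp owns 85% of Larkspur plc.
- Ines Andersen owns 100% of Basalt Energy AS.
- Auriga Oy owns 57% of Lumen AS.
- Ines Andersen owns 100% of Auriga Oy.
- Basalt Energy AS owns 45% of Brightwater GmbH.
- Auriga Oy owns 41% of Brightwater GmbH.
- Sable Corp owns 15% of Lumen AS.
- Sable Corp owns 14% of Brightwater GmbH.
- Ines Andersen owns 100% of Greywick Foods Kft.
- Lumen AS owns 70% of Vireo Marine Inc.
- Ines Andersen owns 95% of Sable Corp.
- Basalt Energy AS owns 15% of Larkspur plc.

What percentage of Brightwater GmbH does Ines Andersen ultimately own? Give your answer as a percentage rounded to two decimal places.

Ines reaches Brightwater along 3 paths.
Via Auriga: 100% × 41% = 41%.
Via Basalt: 100% × 45% = 45%.
Via Sable: 95% × 14% = 13.3%.
Total: 41% + 45% + 13.3% = 99.3%.
Rounded: 99.30%.

99.30%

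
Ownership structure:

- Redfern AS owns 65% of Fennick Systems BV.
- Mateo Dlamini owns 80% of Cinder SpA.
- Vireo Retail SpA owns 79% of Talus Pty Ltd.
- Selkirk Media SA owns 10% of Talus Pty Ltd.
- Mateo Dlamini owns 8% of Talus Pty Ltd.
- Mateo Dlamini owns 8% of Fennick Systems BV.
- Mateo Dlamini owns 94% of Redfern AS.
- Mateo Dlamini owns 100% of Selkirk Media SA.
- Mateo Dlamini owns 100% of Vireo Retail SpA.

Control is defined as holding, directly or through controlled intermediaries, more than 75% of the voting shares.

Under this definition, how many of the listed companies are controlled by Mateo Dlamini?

Mateo holds 100% of Selkirk, so Mateo controls Selkirk.
Mateo holds 94% of Redfern, so Mateo controls Redfern.
Mateo holds 100% of Vireo, so Mateo controls Vireo.
Mateo holds 80% of Cinder, so Mateo controls Cinder.
Mateo and Vireo and Selkirk together hold 8% + 79% + 10% = 97% of Talus, so Mateo controls Talus.
No other company's threshold is met.
Mateo controls 5 companies.

5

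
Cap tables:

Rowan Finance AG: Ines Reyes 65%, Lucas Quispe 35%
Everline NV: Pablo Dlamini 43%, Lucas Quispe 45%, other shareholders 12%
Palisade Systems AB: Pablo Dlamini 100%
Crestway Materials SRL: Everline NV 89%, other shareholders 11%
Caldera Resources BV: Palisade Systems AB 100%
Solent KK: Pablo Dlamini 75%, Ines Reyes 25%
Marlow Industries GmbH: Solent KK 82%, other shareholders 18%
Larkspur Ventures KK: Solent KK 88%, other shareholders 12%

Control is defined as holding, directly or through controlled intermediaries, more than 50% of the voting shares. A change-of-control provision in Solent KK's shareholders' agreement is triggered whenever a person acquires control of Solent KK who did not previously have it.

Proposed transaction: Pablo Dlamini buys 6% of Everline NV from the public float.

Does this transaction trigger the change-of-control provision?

No

The purchase changes only Pablo's holdings, so Pablo is the only person who could newly come to control Solent.
Pablo holds 75% of Solent, so Pablo controls Solent.
So Pablo already controls Solent before the transaction.
After the purchase, Pablo's direct stake in Everline rises to 43% + 6% = 49%.
Pablo controlled Solent already, so this is not a new person acquiring control; every other person's position is unchanged or reduced.
No new person acquires control, so the clause is not triggered.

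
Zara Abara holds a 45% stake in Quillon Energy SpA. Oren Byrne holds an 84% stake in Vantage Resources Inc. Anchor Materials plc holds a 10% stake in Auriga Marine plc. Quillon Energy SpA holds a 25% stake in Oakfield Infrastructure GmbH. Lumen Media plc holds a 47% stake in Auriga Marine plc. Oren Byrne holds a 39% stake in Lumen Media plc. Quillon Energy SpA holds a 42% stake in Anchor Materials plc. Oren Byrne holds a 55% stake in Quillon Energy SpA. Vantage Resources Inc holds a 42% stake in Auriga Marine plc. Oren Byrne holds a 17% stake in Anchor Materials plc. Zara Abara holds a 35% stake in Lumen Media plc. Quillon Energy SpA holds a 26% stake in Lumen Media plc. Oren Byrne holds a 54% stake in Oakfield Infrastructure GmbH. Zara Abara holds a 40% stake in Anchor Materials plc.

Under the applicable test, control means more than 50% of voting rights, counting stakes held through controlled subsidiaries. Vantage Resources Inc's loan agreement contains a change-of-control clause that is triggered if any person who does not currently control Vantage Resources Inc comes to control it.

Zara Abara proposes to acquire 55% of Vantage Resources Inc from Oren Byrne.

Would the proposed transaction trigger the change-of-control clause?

The purchase adds only to Zara's holdings (Oren's stake shrinks), so Zara is the only person who could newly come to control Vantage.
Zara's largest direct stake is 45% in Quillon, which does not meet the threshold, so Zara controls no company.
Neither Zara nor any entity Zara controls holds any voting interest in Vantage.
So before the transaction, Zara does not control Vantage.
After the purchase, Zara holds 55% of Vantage directly, and Oren's stake falls to 29%.
Zara holds 55% of Vantage, so Zara controls Vantage.
Zara did not control Vantage before and does after, so the clause is triggered.

Yes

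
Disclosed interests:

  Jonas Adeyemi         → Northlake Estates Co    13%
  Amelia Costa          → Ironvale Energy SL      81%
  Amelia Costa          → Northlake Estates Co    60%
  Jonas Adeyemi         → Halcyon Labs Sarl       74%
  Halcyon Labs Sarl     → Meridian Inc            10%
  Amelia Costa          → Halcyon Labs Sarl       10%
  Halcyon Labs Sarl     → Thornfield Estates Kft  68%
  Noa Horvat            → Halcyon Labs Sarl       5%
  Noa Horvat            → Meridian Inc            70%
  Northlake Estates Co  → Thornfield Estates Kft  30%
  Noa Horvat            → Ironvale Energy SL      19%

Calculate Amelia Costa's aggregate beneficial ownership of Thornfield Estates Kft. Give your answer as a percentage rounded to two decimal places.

Amelia reaches Thornfield along 2 paths.
Via Halcyon: 10% × 68% = 6.8%.
Via Northlake: 60% × 30% = 18%.
Total: 6.8% + 18% = 24.8%.
Rounded: 24.80%.

24.80%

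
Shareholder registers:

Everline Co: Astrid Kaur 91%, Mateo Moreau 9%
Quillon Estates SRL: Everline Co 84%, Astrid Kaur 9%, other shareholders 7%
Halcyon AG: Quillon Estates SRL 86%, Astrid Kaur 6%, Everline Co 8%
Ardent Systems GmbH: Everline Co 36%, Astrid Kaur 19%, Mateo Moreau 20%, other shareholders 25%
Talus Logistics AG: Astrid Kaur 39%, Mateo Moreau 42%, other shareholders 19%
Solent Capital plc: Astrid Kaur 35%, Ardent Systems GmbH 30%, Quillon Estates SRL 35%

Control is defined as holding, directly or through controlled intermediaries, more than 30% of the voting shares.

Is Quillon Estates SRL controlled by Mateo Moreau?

No

Mateo holds 42% of Talus, so Mateo controls Talus.
Neither Mateo nor any entity Mateo controls holds any voting interest in Quillon.
So Mateo does not control Quillon.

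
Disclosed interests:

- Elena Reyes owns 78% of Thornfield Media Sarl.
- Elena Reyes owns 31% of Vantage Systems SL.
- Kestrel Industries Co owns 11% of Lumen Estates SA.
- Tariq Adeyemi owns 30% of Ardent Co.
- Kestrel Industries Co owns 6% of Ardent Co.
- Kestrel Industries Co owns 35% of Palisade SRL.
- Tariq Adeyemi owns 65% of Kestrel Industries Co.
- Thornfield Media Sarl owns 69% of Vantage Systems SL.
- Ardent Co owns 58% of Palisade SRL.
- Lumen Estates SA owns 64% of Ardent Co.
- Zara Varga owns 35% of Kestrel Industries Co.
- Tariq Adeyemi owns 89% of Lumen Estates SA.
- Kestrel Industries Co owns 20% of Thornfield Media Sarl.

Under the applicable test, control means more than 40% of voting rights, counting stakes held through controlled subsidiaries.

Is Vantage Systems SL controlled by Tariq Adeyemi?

Tariq holds 65% of Kestrel, so Tariq controls Kestrel.
Kestrel and Tariq together hold 11% + 89% = 100% of Lumen, so Tariq controls Lumen.
Lumen and Tariq and Kestrel together hold 64% + 30% + 6% = 100% of Ardent, so Tariq controls Ardent.
Kestrel and Ardent together hold 35% + 58% = 93% of Palisade, so Tariq controls Palisade.
Neither Tariq nor any entity Tariq controls holds any voting interest in Vantage.
So Tariq does not control Vantage.

No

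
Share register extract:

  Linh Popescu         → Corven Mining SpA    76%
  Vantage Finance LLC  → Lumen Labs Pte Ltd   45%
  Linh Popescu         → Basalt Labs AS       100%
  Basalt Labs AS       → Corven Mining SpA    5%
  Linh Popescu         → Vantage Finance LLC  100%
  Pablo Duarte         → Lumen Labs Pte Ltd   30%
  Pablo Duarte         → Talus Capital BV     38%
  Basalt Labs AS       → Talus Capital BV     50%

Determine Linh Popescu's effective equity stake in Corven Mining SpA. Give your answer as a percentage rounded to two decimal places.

Linh reaches Corven along 2 paths.
Direct stake: 76% = 76%.
Via Basalt: 100% × 5% = 5%.
Total: 76% + 5% = 81%.
Rounded: 81.00%.

81.00%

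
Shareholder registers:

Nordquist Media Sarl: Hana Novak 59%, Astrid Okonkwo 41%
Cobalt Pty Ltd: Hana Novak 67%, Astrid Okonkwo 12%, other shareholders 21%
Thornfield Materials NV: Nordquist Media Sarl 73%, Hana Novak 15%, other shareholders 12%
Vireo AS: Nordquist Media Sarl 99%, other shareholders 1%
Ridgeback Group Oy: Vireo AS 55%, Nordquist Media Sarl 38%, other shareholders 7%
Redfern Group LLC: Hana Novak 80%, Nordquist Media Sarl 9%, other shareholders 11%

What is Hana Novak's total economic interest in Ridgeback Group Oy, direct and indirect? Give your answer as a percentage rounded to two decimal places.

54.55%

Hana reaches Ridgeback along 2 paths.
Via Nordquist → Vireo: 59% × 99% × 55% = 32.1255%.
Via Nordquist: 59% × 38% = 22.42%.
Total: 32.1255% + 22.42% = 54.5455%.
Rounded: 54.55%.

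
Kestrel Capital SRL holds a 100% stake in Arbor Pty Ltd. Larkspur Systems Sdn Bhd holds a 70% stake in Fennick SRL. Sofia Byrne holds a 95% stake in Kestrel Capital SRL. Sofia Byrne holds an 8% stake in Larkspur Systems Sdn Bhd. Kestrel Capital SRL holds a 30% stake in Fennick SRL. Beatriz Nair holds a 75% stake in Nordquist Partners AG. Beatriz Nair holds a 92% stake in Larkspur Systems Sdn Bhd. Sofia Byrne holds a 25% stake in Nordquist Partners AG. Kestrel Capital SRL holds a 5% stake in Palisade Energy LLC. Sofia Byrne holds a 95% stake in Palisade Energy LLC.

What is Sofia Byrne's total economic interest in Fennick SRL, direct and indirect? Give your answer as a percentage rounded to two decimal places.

34.10%

Sofia reaches Fennick along 2 paths.
Via Larkspur: 8% × 70% = 5.6%.
Via Kestrel: 95% × 30% = 28.5%.
Total: 5.6% + 28.5% = 34.1%.
Rounded: 34.10%.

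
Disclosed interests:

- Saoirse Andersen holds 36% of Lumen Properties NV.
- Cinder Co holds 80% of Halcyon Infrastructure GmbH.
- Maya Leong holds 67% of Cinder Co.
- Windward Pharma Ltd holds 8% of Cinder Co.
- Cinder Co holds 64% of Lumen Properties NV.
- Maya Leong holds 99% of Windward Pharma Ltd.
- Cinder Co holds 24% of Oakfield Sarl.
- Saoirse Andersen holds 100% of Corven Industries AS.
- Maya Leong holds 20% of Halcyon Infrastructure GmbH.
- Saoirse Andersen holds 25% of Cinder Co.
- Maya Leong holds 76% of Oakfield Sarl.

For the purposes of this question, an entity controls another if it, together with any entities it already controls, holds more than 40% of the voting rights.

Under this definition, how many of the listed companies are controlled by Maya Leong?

Maya holds 99% of Windward, so Maya controls Windward.
Windward and Maya together hold 8% + 67% = 75% of Cinder, so Maya controls Cinder.
Maya and Cinder together hold 20% + 80% = 100% of Halcyon, so Maya controls Halcyon.
Cinder holds 64% of Lumen, so Maya controls Lumen.
Maya and Cinder together hold 76% + 24% = 100% of Oakfield, so Maya controls Oakfield.
No other company's threshold is met.
Maya controls 5 companies.

5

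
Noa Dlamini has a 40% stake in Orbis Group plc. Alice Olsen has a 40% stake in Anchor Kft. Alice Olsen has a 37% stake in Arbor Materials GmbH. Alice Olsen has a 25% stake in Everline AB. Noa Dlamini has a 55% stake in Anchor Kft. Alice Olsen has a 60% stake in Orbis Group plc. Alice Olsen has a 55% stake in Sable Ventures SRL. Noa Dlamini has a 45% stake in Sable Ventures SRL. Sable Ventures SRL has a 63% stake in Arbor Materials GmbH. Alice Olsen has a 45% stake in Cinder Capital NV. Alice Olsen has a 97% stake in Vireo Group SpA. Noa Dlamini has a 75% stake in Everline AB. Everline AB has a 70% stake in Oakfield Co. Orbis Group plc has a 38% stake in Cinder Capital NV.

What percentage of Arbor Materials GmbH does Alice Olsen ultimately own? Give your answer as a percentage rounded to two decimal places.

71.65%

Alice reaches Arbor along 2 paths.
Via Sable: 55% × 63% = 34.65%.
Direct stake: 37% = 37%.
Total: 34.65% + 37% = 71.65%.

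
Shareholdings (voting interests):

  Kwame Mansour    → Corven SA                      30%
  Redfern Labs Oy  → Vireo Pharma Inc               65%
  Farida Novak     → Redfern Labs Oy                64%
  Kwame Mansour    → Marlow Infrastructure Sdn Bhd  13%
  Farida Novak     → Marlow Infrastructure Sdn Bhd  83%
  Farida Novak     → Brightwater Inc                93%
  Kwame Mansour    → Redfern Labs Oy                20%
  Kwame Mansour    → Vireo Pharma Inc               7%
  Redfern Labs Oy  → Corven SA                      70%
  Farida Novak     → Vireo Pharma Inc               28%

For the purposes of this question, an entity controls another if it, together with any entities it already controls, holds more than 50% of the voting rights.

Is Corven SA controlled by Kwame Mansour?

Kwame's largest direct stake is 30% in Corven, which does not meet the threshold, so Kwame controls no company.
In Corven, Kwame's side holds only 30%, not > 50%.
So Kwame does not control Corven.

No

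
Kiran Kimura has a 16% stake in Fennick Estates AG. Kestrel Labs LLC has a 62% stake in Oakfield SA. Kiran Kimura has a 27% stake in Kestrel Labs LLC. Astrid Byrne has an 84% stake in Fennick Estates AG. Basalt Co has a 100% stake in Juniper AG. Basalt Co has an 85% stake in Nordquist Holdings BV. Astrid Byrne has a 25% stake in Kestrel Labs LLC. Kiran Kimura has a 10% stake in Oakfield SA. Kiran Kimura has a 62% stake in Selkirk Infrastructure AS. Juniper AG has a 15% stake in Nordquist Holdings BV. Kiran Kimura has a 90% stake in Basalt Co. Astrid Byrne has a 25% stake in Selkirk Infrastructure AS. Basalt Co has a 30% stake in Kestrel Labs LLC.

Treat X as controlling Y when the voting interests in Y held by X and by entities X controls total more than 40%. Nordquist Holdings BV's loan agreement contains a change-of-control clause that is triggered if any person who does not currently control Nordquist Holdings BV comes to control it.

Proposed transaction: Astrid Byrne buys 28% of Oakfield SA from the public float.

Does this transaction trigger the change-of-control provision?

The purchase changes only Astrid's holdings, so Astrid is the only person who could newly come to control Nordquist.
Astrid holds 84% of Fennick, so Astrid controls Fennick.
Neither Astrid nor any entity Astrid controls holds any voting interest in Nordquist.
So before the transaction, Astrid does not control Nordquist.
After the purchase, Astrid holds 28% of Oakfield directly.
Astrid's side now holds 28% of Oakfield, not > 40%, so Astrid still does not control Oakfield.
After the transaction, neither Astrid nor any entity Astrid controls holds a voting interest in Nordquist, so Astrid still does not control it.
No new person acquires control, so the clause is not triggered.

No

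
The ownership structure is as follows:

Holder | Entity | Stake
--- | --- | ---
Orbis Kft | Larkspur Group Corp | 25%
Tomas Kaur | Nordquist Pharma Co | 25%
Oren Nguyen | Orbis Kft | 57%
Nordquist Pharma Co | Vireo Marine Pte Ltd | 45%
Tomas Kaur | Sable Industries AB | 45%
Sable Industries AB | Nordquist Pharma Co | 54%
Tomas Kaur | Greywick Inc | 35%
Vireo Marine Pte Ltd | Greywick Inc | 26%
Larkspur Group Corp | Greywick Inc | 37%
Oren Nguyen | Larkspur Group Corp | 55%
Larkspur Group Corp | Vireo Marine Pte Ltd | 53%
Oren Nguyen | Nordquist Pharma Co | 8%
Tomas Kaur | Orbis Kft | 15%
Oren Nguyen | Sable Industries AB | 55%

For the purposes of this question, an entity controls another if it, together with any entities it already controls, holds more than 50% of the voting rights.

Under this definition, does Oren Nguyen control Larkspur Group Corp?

Oren holds 57% of Orbis, so Oren controls Orbis.
Oren and Orbis together hold 55% + 25% = 80% of Larkspur, so Oren controls Larkspur.

Yes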